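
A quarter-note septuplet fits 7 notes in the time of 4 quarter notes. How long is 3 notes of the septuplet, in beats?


Septuplet: 7 notes occupy the space of 4 quarter notes
Space = 4 × 1 = 4 beats
Each septuplet note = 4 / 7 = 4/7 beats
3 notes = 3 × 4/7 = 12/7
= 12/7 beats


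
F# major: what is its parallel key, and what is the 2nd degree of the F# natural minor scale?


Step by step:
Parallel keys share the same tonic but differ in mode
F# major → parallel is F# minor
F# natural minor scale: F# G# A B C# D E
= F# minor; 2nd degree = G#


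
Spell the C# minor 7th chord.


Step by step:
Minor 7th chord = root + minor 3rd + perfect 5th + minor 7th
Seventh chords stack in thirds, so the letter names are C-E-G-B
Root: C#
Minor 3rd above C#: E
Perfect 5th above C#: G#
Minor 7th above C#: B
Chord = C# E G# B


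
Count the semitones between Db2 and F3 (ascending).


Solution.
Absolute semitone position = octave×12 + chromatic position
Db2: 2×12 + 1 = 25
F3: 3×12 + 5 = 41
Difference = 41 - 25 = 16
= 16 semitones


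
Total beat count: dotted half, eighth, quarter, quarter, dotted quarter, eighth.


Working:
Beat values:
  dotted half = 3 beats
  eighth = 0.5 beats
  quarter = 1 beat
  quarter = 1 beat
  dotted quarter = 1.5 beats
  eighth = 0.5 beats
Sum = 3 + 0.5 + 1 + 1 + 1.5 + 0.5
= 7.5 beats


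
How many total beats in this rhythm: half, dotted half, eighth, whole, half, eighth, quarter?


Working:
Beat values:
  half = 2 beats
  dotted half = 3 beats
  eighth = 0.5 beats
  whole = 4 beats
  half = 2 beats
  eighth = 0.5 beats
  quarter = 1 beat
Sum = 2 + 3 + 0.5 + 4 + 2 + 0.5 + 1
= 13 beats


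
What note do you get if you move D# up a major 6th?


Let's work it out.
major 6th: 6 letter names, 9 semitones
Letter: D + 5 → B
Pitch: D# + 9 semitones, spelled as a B → B#
= B#


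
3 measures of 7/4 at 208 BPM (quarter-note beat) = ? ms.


Quarter-note beat duration = 60000 / 208 ms
Beats per measure (7/4) = 7
One measure = 7 × 60000 / 208 = 420000 / 208 ms
3 measures = 3 × 420000 / 208 = 1260000 / 208
= 6057.7 ms


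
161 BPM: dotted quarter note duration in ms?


Reasoning:
One quarter-note beat = 60000 / BPM = 60000 / 161 ms
Dotted quarter note = 3/2 × quarter note
Duration = 3/2 × 60000 / 161 = 90000 / 161
= 559.0 ms


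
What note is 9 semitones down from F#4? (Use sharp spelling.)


Working:
F#4: chromatic position 6 in octave 4 → absolute = 4×12 + 6 = 54
Transpose down 9: 54 - 9 = 45
45 = 3×12 + 9 → A in octave 3
Result = A3


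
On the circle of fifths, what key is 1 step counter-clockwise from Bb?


Each counter-clockwise step moves down a perfect 5th (= up a perfect 4th)
From Bb: Bb → Eb
= Eb


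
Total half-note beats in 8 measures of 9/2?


Reasoning:
Time signature 9/2: the bottom number 2 means the half note gets one count
The top number 9 means 9 half-note beats per measure
Total = 9 × 8 measures
= 72 half-note beats


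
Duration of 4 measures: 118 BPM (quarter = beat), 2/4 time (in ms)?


Reasoning:
Quarter-note beat duration = 60000 / 118 ms
Beats per measure (2/4) = 2
One measure = 2 × 60000 / 118 = 120000 / 118 ms
4 measures = 4 × 120000 / 118 = 480000 / 118
= 4067.8 ms


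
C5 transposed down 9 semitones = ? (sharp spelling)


Step by step:
C5: chromatic position 0 in octave 5 → absolute = 5×12 + 0 = 60
Transpose down 9: 60 - 9 = 51
51 = 4×12 + 3 → D# in octave 4
Result = D#4


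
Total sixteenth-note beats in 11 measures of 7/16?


Reasoning:
Time signature 7/16: the bottom number 16 means the sixteenth note gets one count
The top number 7 means 7 sixteenth-note beats per measure
Total = 7 × 11 measures
= 77 sixteenth-note beats


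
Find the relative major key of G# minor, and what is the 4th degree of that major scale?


Step by step:
The relative major shares the key signature and is a minor 3rd above the minor tonic
A minor 3rd above G# is B
→ relative major of G# minor is B major
B major scale: B C# D# E F# G# A#
= B major; 4th degree = E


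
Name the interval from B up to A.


Working:
Letter names: B → A spans 7 letter names → a 7th
Semitones: B → A = 10 half-steps
A 7th of 10 semitones is a minor 7th
= minor 7th


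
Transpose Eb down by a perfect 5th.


Step by step:
perfect 5th: 5 letter names, 7 semitones
Letter: E - 4 → A
Pitch: Eb - 7 semitones, spelled as an A → Ab
= Ab


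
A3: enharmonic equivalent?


Enharmonic notes sound the same pitch but are spelled with different letter names
A and G## name the same pitch class
= G##3


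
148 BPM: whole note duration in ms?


One quarter-note beat = 60000 / BPM = 60000 / 148 ms
Whole note = 4 × quarter note
Duration = 4 × 60000 / 148 = 240000 / 148
= 1621.6 ms


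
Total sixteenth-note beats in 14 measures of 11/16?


Working:
Time signature 11/16: the bottom number 16 means the sixteenth note gets one count
The top number 11 means 11 sixteenth-note beats per measure
Total = 11 × 14 measures
= 154 sixteenth-note beats


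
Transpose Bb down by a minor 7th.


Let's work it out.
minor 7th: 7 letter names, 10 semitones
Letter: B - 6 → C
Pitch: Bb - 10 semitones, spelled as a C → C
= C


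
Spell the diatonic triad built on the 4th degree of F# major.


Step by step:
F# major scale: F# G# A# B C# D# E#
Diatonic triad on degree 4 stacks scale notes 4, 6, 1: B D# F#
B→D# = 4 semitones; B→F# = 7 semitones → major triad
= B D# F# (major)


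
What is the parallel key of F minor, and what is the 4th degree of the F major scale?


Parallel keys share the same tonic but differ in mode
F minor → parallel is F major
F major scale: F G A Bb C D E
= F major; 4th degree = Bb


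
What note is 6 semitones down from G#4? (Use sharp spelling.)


G#4: chromatic position 8 in octave 4 → absolute = 4×12 + 8 = 56
Transpose down 6: 56 - 6 = 50
50 = 4×12 + 2 → D in octave 4
Result = D4


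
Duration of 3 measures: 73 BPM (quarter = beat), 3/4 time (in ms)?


Reasoning:
Quarter-note beat duration = 60000 / 73 ms
Beats per measure (3/4) = 3
One measure = 3 × 60000 / 73 = 180000 / 73 ms
3 measures = 3 × 180000 / 73 = 540000 / 73
= 7397.3 ms


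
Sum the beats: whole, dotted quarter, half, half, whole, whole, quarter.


Solution.
Beat values:
  whole = 4 beats
  dotted quarter = 1.5 beats
  half = 2 beats
  half = 2 beats
  whole = 4 beats
  whole = 4 beats
  quarter = 1 beat
Sum = 4 + 1.5 + 2 + 2 + 4 + 4 + 1
= 18.5 beats


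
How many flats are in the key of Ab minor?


Solution.
Flat minor keys: A(0), D(1), G(2), C(3), F(4), Bb(5), Eb(6), Ab(7)
Ab minor has 7 flats
Order of flats: Bb Eb Ab Db Gb Cb Fb → first 7: Bb, Eb, Ab, Db, Gb, Cb, Fb
= 7 flats


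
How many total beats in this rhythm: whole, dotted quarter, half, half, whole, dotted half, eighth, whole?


Working:
Beat values:
  whole = 4 beats
  dotted quarter = 1.5 beats
  half = 2 beats
  half = 2 beats
  whole = 4 beats
  dotted half = 3 beats
  eighth = 0.5 beats
  whole = 4 beats
Sum = 4 + 1.5 + 2 + 2 + 4 + 3 + 0.5 + 4
= 21 beats


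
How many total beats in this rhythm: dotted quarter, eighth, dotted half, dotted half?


Beat values:
  dotted quarter = 1.5 beats
  eighth = 0.5 beats
  dotted half = 3 beats
  dotted half = 3 beats
Sum = 1.5 + 0.5 + 3 + 3
= 8 beats


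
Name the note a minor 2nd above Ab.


Let's work it out.
A 2nd spans 2 letter names, so from A we land on B
A minor 2nd = 1 semitone above Ab
Spell B at that pitch: Bbb
= Bbb


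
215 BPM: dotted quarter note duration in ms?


Let's work it out.
One quarter-note beat = 60000 / BPM = 60000 / 215 ms
Dotted quarter note = 3/2 × quarter note
Duration = 3/2 × 60000 / 215 = 90000 / 215
= 418.6 ms


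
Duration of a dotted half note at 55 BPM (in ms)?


Let's work it out.
One quarter-note beat = 60000 / BPM = 60000 / 55 ms
Dotted half note = 3 × quarter note
Duration = 3 × 60000 / 55 = 180000 / 55
= 3272.7 ms


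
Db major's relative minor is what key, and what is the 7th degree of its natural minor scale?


The relative minor shares the major's key signature and starts on its 6th degree
6th degree = a major 6th above the tonic; a major 6th above Db is Bb
→ relative minor of Db major is Bb minor
Bb natural minor scale: Bb C Db Eb F Gb Ab
= Bb minor; 7th degree = Ab


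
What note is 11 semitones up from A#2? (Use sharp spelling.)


Solution.
A#2: chromatic position 10 in octave 2 → absolute = 2×12 + 10 = 34
Transpose up 11: 34 + 11 = 45
45 = 3×12 + 9 → A in octave 3
Result = A3


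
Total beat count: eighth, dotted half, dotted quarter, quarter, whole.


Working:
Beat values:
  eighth = 0.5 beats
  dotted half = 3 beats
  dotted quarter = 1.5 beats
  quarter = 1 beat
  whole = 4 beats
Sum = 0.5 + 3 + 1.5 + 1 + 4
= 10 beats


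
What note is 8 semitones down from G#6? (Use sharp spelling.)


G#6: chromatic position 8 in octave 6 → absolute = 6×12 + 8 = 80
Transpose down 8: 80 - 8 = 72
72 = 6×12 + 0 → C in octave 6
Result = C6


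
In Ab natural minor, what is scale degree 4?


Reasoning:
Natural minor scale pattern: W-H-W-W-H-W-W (2-1-2-2-1-2-2 semitones)
Starting from Ab:
  Ab + 2 semitones → Bb
  Bb + 1 semitone → Cb
  Cb + 2 semitones → Db
  Db + 2 semitones → Eb
  Eb + 1 semitone → Fb
  Fb + 2 semitones → Gb
  Gb + 2 semitones → Ab
Scale: Ab Bb Cb Db Eb Fb Gb
Degree 4 = Db


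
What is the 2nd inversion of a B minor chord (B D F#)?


Working:
Root position: B D F#
2nd inversion: move root and 3rd up an octave
Bass note: F#
Notes (bottom to top) = F# B D


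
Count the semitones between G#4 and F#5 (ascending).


Step by step:
Absolute semitone position = octave×12 + chromatic position
G#4: 4×12 + 8 = 56
F#5: 5×12 + 6 = 66
Difference = 66 - 56 = 10
= 10 semitones


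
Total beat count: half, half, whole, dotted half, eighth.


Step by step:
Beat values:
  half = 2 beats
  half = 2 beats
  whole = 4 beats
  dotted half = 3 beats
  eighth = 0.5 beats
Sum = 2 + 2 + 4 + 3 + 0.5
= 11.5 beats


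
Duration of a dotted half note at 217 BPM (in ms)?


One quarter-note beat = 60000 / BPM = 60000 / 217 ms
Dotted half note = 3 × quarter note
Duration = 3 × 60000 / 217 = 180000 / 217
= 829.5 ms


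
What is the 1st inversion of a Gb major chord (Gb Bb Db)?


Root position: Gb Bb Db
1st inversion: move root up an octave
Bass note: Bb
Notes (bottom to top) = Bb Db Gb


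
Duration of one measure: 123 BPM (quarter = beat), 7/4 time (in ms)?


Reasoning:
Quarter-note beat duration = 60000 / 123 ms
Beats per measure (7/4) = 7
One measure = 7 × 60000 / 123 = 420000 / 123 ms
= 3414.6 ms


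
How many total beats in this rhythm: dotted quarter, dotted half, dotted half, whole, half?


Let's work it out.
Beat values:
  dotted quarter = 1.5 beats
  dotted half = 3 beats
  dotted half = 3 beats
  whole = 4 beats
  half = 2 beats
Sum = 1.5 + 3 + 3 + 4 + 2
= 13.5 beats


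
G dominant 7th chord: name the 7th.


Working:
Dominant 7th chord = root + major 3rd + perfect 5th + minor 7th
Seventh chords stack in thirds, so the letter names are G-B-D-F
Root: G
Major 3rd above G: B
Perfect 5th above G: D
Minor 7th above G: F
The 7th = F


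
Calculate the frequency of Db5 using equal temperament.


Working:
f = 440 × 2^(n/12) where n = semitones from A4
Db5: 4 semitones from A4
f = 440 × 2^(4/12)
f = 554.37 Hz


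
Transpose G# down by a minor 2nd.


Working:
minor 2nd: 2 letter names, 1 semitones
Letter: G - 1 → F
Pitch: G# - 1 semitones, spelled as an F → F##
= F##


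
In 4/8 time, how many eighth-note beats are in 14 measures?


Let's work it out.
Time signature 4/8: the bottom number 8 means the eighth note gets one count
The top number 4 means 4 eighth-note beats per measure
Total = 4 × 14 measures
= 56 eighth-note beats


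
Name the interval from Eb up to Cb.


Letter names: E → C spans 6 letter names → a 6th
Semitones: Eb → Cb = 8 half-steps
A 6th of 8 semitones is a minor 6th
= minor 6th


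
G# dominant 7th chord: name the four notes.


Dominant 7th chord = root + major 3rd + perfect 5th + minor 7th
Seventh chords stack in thirds, so the letter names are G-B-D-F
Root: G#
Major 3rd above G#: B#
Perfect 5th above G#: D#
Minor 7th above G#: F#
Chord = G# B# D# F#


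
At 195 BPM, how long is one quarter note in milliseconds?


Working:
One quarter-note beat = 60000 / BPM = 60000 / 195 ms
Duration = 60000 / 195
= 307.7 ms


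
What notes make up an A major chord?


Let's work it out.
Major triad = root + major 3rd (4 semitones) + perfect 5th (7 semitones)
A triad on A stacks thirds, so the chord tones use letter names A-C-E
Root: A
Major 3rd above A: C#
Perfect 5th above A: E
Chord = A C# E


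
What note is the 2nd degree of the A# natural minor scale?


Solution.
Natural minor scale pattern: W-H-W-W-H-W-W (2-1-2-2-1-2-2 semitones)
Starting from A#:
  A# + 2 semitones → B#
  B# + 1 semitone → C#
  C# + 2 semitones → D#
  D# + 2 semitones → E#
  E# + 1 semitone → F#
  F# + 2 semitones → G#
  G# + 2 semitones → A#
Scale: A# B# C# D# E# F# G#
Degree 2 = B#


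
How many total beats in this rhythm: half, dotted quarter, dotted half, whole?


Step by step:
Beat values:
  half = 2 beats
  dotted quarter = 1.5 beats
  dotted half = 3 beats
  whole = 4 beats
Sum = 2 + 1.5 + 3 + 4
= 10.5 beats


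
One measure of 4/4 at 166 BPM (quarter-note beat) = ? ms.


Reasoning:
Quarter-note beat duration = 60000 / 166 ms
Beats per measure (4/4) = 4
One measure = 4 × 60000 / 166 = 240000 / 166 ms
= 1445.8 ms


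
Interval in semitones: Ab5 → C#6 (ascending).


Step by step:
Absolute semitone position = octave×12 + chromatic position
Ab5: 5×12 + 8 = 68
C#6: 6×12 + 1 = 73
Difference = 73 - 68 = 5
= 5 semitones


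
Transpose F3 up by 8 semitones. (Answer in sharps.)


Let's work it out.
F3: chromatic position 5 in octave 3 → absolute = 3×12 + 5 = 41
Transpose up 8: 41 + 8 = 49
49 = 4×12 + 1 → C# in octave 4
Result = C#4


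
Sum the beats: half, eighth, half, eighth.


Beat values:
  half = 2 beats
  eighth = 0.5 beats
  half = 2 beats
  eighth = 0.5 beats
Sum = 2 + 0.5 + 2 + 0.5
= 5 beats


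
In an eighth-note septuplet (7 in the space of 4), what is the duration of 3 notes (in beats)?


Septuplet: 7 notes occupy the space of 4 eighth notes
Space = 4 × 1/2 = 2 beats
Each septuplet note = 2 / 7 = 2/7 beats
3 notes = 3 × 2/7 = 6/7
= 6/7 beats


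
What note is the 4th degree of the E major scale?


Major scale pattern: W-W-H-W-W-W-H (2-2-1-2-2-2-1 semitones)
Starting from E:
  E + 2 semitones → F#
  F# + 2 semitones → G#
  G# + 1 semitone → A
  A + 2 semitones → B
  B + 2 semitones → C#
  C# + 2 semitones → D#
  D# + 1 semitone → E
Scale: E F# G# A B C# D#
Degree 4 = A


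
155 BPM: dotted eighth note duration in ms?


Let's work it out.
One quarter-note beat = 60000 / BPM = 60000 / 155 ms
Dotted eighth note = 3/4 × quarter note
Duration = 3/4 × 60000 / 155 = 45000 / 155
= 290.3 ms


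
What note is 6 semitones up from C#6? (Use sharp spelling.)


Step by step:
C#6: chromatic position 1 in octave 6 → absolute = 6×12 + 1 = 73
Transpose up 6: 73 + 6 = 79
79 = 6×12 + 7 → G in octave 6
Result = G6


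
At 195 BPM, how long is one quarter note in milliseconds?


One quarter-note beat = 60000 / BPM = 60000 / 195 ms
Duration = 60000 / 195
= 307.7 ms


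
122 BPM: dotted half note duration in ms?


One quarter-note beat = 60000 / BPM = 60000 / 122 ms
Dotted half note = 3 × quarter note
Duration = 3 × 60000 / 122 = 180000 / 122
= 1475.4 ms


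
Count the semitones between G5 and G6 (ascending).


Solution.
Absolute semitone position = octave×12 + chromatic position
G5: 5×12 + 7 = 67
G6: 6×12 + 7 = 79
Difference = 79 - 67 = 12
= 12 semitones


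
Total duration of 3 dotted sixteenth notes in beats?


Solution.
Base sixteenth note = 1/4 beats
Dot 1 adds half the previous value: +1/8
One dotted sixteenth = 1/4 + 1/8 = 3/8
3 of them = 3 × 3/8 = 9/8
= 9/8 beats


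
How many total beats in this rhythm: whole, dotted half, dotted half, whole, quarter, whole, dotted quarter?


Step by step:
Beat values:
  whole = 4 beats
  dotted half = 3 beats
  dotted half = 3 beats
  whole = 4 beats
  quarter = 1 beat
  whole = 4 beats
  dotted quarter = 1.5 beats
Sum = 4 + 3 + 3 + 4 + 1 + 4 + 1.5
= 20.5 beats


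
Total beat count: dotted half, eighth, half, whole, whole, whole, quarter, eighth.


Beat values:
  dotted half = 3 beats
  eighth = 0.5 beats
  half = 2 beats
  whole = 4 beats
  whole = 4 beats
  whole = 4 beats
  quarter = 1 beat
  eighth = 0.5 beats
Sum = 3 + 0.5 + 2 + 4 + 4 + 4 + 1 + 0.5
= 19 beats


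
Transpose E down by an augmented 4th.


augmented 4th: 4 letter names, 6 semitones
Letter: E - 3 → B
Pitch: E - 6 semitones, spelled as a B → Bb
= Bb


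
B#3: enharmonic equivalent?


Enharmonic notes sound the same pitch but are spelled with different letter names
B# and C name the same pitch class
Octave numbers change at C, so B#3 = C4
= C4


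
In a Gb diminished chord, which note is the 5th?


Solution.
Diminished triad = root + minor 3rd (3 semitones) + diminished 5th (6 semitones)
A triad on Gb stacks thirds, so the chord tones use letter names G-B-D
Root: Gb
Minor 3rd above Gb: Bbb
Diminished 5th above Gb: Dbb
The 5th = Dbb


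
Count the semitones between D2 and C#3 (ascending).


Absolute semitone position = octave×12 + chromatic position
D2: 2×12 + 2 = 26
C#3: 3×12 + 1 = 37
Difference = 37 - 26 = 11
= 11 semitones


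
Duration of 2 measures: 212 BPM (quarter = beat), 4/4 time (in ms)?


Working:
Quarter-note beat duration = 60000 / 212 ms
Beats per measure (4/4) = 4
One measure = 4 × 60000 / 212 = 240000 / 212 ms
2 measures = 2 × 240000 / 212 = 480000 / 212
= 2264.2 ms


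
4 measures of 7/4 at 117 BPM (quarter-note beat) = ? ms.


Working:
Quarter-note beat duration = 60000 / 117 ms
Beats per measure (7/4) = 7
One measure = 7 × 60000 / 117 = 420000 / 117 ms
4 measures = 4 × 420000 / 117 = 1680000 / 117
= 14359.0 ms


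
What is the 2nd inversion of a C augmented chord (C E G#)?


Working:
Root position: C E G#
2nd inversion: move root and 3rd up an octave
Bass note: G#
Notes (bottom to top) = G# C E


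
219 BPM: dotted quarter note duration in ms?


Step by step:
One quarter-note beat = 60000 / BPM = 60000 / 219 ms
Dotted quarter note = 3/2 × quarter note
Duration = 3/2 × 60000 / 219 = 90000 / 219
= 411.0 ms


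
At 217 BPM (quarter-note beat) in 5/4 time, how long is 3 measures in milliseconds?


Quarter-note beat duration = 60000 / 217 ms
Beats per measure (5/4) = 5
One measure = 5 × 60000 / 217 = 300000 / 217 ms
3 measures = 3 × 300000 / 217 = 900000 / 217
= 4147.5 ms


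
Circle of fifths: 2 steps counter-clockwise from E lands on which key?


Step by step:
Each counter-clockwise step moves down a perfect 5th (= up a perfect 4th)
From E: E → A → D
= D


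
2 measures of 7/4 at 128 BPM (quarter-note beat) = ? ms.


Quarter-note beat duration = 60000 / 128 ms
Beats per measure (7/4) = 7
One measure = 7 × 60000 / 128 = 420000 / 128 ms
2 measures = 2 × 420000 / 128 = 840000 / 128
= 6562.5 ms


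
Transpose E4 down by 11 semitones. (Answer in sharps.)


Working:
E4: chromatic position 4 in octave 4 → absolute = 4×12 + 4 = 52
Transpose down 11: 52 - 11 = 41
41 = 3×12 + 5 → F in octave 3
Result = F3


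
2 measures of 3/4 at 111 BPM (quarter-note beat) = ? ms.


Let's work it out.
Quarter-note beat duration = 60000 / 111 ms
Beats per measure (3/4) = 3
One measure = 3 × 60000 / 111 = 180000 / 111 ms
2 measures = 2 × 180000 / 111 = 360000 / 111
= 3243.2 ms


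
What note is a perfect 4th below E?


Let's work it out.
A 4th spans 4 letter names, so from E we land on B
A perfect 4th = 5 semitones below E
Spell B at that pitch: B
= B


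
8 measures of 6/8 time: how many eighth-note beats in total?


Time signature 6/8: the bottom number 8 means the eighth note gets one count
The top number 6 means 6 eighth-note beats per measure
Total = 6 × 8 measures
= 48 eighth-note beats


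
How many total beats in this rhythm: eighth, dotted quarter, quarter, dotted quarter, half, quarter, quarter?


Solution.
Beat values:
  eighth = 0.5 beats
  dotted quarter = 1.5 beats
  quarter = 1 beat
  dotted quarter = 1.5 beats
  half = 2 beats
  quarter = 1 beat
  quarter = 1 beat
Sum = 0.5 + 1.5 + 1 + 1.5 + 2 + 1 + 1
= 8.5 beats


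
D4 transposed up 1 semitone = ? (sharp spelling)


D4: chromatic position 2 in octave 4 → absolute = 4×12 + 2 = 50
Transpose up 1: 50 + 1 = 51
51 = 4×12 + 3 → D# in octave 4
Result = D#4


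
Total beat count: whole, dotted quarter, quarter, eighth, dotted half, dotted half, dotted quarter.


Step by step:
Beat values:
  whole = 4 beats
  dotted quarter = 1.5 beats
  quarter = 1 beat
  eighth = 0.5 beats
  dotted half = 3 beats
  dotted half = 3 beats
  dotted quarter = 1.5 beats
Sum = 4 + 1.5 + 1 + 0.5 + 3 + 3 + 1.5
= 14.5 beats


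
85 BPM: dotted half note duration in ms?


One quarter-note beat = 60000 / BPM = 60000 / 85 ms
Dotted half note = 3 × quarter note
Duration = 3 × 60000 / 85 = 180000 / 85
= 2117.6 ms


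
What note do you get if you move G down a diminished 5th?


Let's work it out.
diminished 5th: 5 letter names, 6 semitones
Letter: G - 4 → C
Pitch: G - 6 semitones, spelled as a C → C#
= C#


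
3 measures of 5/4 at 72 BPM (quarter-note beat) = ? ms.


Quarter-note beat duration = 60000 / 72 ms
Beats per measure (5/4) = 5
One measure = 5 × 60000 / 72 = 300000 / 72 ms
3 measures = 3 × 300000 / 72 = 900000 / 72
= 12500.0 ms


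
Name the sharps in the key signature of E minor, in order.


Sharp minor keys follow the circle of fifths: A(0), E(1), B(2), F#(3), C#(4), G#(5), D#(6), A#(7)
E minor has 1 sharp
Order of sharps: F# C# G# D# A# E# B# → first 1: F#
= F#


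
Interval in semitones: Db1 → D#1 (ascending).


Absolute semitone position = octave×12 + chromatic position
Db1: 1×12 + 1 = 13
D#1: 1×12 + 3 = 15
Difference = 15 - 13 = 2
= 2 semitones


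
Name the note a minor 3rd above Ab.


Working:
A 3rd spans 3 letter names, so from A we land on C
A minor 3rd = 3 semitones above Ab
Spell C at that pitch: Cb
= Cb


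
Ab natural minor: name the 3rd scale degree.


Reasoning:
Natural minor scale pattern: W-H-W-W-H-W-W (2-1-2-2-1-2-2 semitones)
Starting from Ab:
  Ab + 2 semitones → Bb
  Bb + 1 semitone → Cb
  Cb + 2 semitones → Db
  Db + 2 semitones → Eb
  Eb + 1 semitone → Fb
  Fb + 2 semitones → Gb
  Gb + 2 semitones → Ab
Scale: Ab Bb Cb Db Eb Fb Gb
Degree 3 = Cb


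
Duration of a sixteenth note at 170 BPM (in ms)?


Reasoning:
One quarter-note beat = 60000 / BPM = 60000 / 170 ms
Sixteenth note = 1/4 × quarter note
Duration = 1/4 × 60000 / 170 = 15000 / 170
= 88.2 ms


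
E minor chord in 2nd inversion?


Let's work it out.
Root position: E G B
2nd inversion: move root and 3rd up an octave
Bass note: B
Notes (bottom to top) = B E G


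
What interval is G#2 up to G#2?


Letter names: G → G spans 1 letter name → a unison
Semitones: G#2 → G#2 = 0 half-steps
A unison of 0 semitones is a perfect unison
= perfect unison


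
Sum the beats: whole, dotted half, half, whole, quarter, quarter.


Solution.
Beat values:
  whole = 4 beats
  dotted half = 3 beats
  half = 2 beats
  whole = 4 beats
  quarter = 1 beat
  quarter = 1 beat
Sum = 4 + 3 + 2 + 4 + 1 + 1
= 15 beats


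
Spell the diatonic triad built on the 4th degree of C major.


C major scale: C D E F G A B
Diatonic triad on degree 4 stacks scale notes 4, 6, 1: F A C
F→A = 4 semitones; F→C = 7 semitones → major triad
= F A C (major)


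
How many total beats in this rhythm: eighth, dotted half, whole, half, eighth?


Step by step:
Beat values:
  eighth = 0.5 beats
  dotted half = 3 beats
  whole = 4 beats
  half = 2 beats
  eighth = 0.5 beats
Sum = 0.5 + 3 + 4 + 2 + 0.5
= 10 beats


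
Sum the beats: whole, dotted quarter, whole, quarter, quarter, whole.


Reasoning:
Beat values:
  whole = 4 beats
  dotted quarter = 1.5 beats
  whole = 4 beats
  quarter = 1 beat
  quarter = 1 beat
  whole = 4 beats
Sum = 4 + 1.5 + 4 + 1 + 1 + 4
= 15.5 beats


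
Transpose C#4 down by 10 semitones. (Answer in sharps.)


Let's work it out.
C#4: chromatic position 1 in octave 4 → absolute = 4×12 + 1 = 49
Transpose down 10: 49 - 10 = 39
39 = 3×12 + 3 → D# in octave 3
Result = D#3


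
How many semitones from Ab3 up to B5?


Solution.
Absolute semitone position = octave×12 + chromatic position
Ab3: 3×12 + 8 = 44
B5: 5×12 + 11 = 71
Difference = 71 - 44 = 27
= 27 semitones


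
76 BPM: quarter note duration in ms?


Solution.
One quarter-note beat = 60000 / BPM = 60000 / 76 ms
Duration = 60000 / 76
= 789.5 ms


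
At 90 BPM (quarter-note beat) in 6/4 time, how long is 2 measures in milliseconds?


Quarter-note beat duration = 60000 / 90 ms
Beats per measure (6/4) = 6
One measure = 6 × 60000 / 90 = 360000 / 90 ms
2 measures = 2 × 360000 / 90 = 720000 / 90
= 8000.0 ms


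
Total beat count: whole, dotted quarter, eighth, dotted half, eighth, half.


Beat values:
  whole = 4 beats
  dotted quarter = 1.5 beats
  eighth = 0.5 beats
  dotted half = 3 beats
  eighth = 0.5 beats
  half = 2 beats
Sum = 4 + 1.5 + 0.5 + 3 + 0.5 + 2
= 11.5 beats


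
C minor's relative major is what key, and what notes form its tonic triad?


Step by step:
The relative major shares the key signature and is a minor 3rd above the minor tonic
A minor 3rd above C is Eb
→ relative major of C minor is Eb major
Tonic triad of Eb major = root + major 3rd + perfect 5th = Eb G Bb
= Eb major; triad = Eb G Bb


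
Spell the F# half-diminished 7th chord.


Solution.
Half-diminished 7th chord = root + minor 3rd + diminished 5th + minor 7th
Seventh chords stack in thirds, so the letter names are F-A-C-E
Root: F#
Minor 3rd above F#: A
Diminished 5th above F#: C
Minor 7th above F#: E
Chord = F# A C E


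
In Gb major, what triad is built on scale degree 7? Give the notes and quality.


Gb major scale: Gb Ab Bb Cb Db Eb F
Diatonic triad on degree 7 stacks scale notes 7, 2, 4: F Ab Cb
F→Ab = 3 semitones; F→Cb = 6 semitones → diminished triad
= F Ab Cb (diminished)


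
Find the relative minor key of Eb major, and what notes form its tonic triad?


Step by step:
The relative minor shares the major's key signature and starts on its 6th degree
6th degree = a major 6th above the tonic; a major 6th above Eb is C
→ relative minor of Eb major is C minor
Tonic triad of C minor = root + minor 3rd + perfect 5th = C Eb G
= C minor; triad = C Eb G


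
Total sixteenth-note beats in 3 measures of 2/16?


Time signature 2/16: the bottom number 16 means the sixteenth note gets one count
The top number 2 means 2 sixteenth-note beats per measure
Total = 2 × 3 measures
= 6 sixteenth-note beats


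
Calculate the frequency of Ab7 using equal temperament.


f = 440 × 2^(n/12) where n = semitones from A4
Ab7: 35 semitones from A4
f = 440 × 2^(35/12)
f = 3322.44 Hz


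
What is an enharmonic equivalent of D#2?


Step by step:
Enharmonic notes sound the same pitch but are spelled with different letter names
D# and Eb name the same pitch class
= Eb2


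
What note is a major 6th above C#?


Solution.
A 6th spans 6 letter names, so from C we land on A
A major 6th = 9 semitones above C#
Spell A at that pitch: A#
= A#


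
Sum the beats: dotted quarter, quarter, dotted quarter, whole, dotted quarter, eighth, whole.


Beat values:
  dotted quarter = 1.5 beats
  quarter = 1 beat
  dotted quarter = 1.5 beats
  whole = 4 beats
  dotted quarter = 1.5 beats
  eighth = 0.5 beats
  whole = 4 beats
Sum = 1.5 + 1 + 1.5 + 4 + 1.5 + 0.5 + 4
= 14 beats


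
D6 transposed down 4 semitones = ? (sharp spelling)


Step by step:
D6: chromatic position 2 in octave 6 → absolute = 6×12 + 2 = 74
Transpose down 4: 74 - 4 = 70
70 = 5×12 + 10 → A# in octave 5
Result = A#5


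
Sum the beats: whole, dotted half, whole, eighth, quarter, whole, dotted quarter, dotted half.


Working:
Beat values:
  whole = 4 beats
  dotted half = 3 beats
  whole = 4 beats
  eighth = 0.5 beats
  quarter = 1 beat
  whole = 4 beats
  dotted quarter = 1.5 beats
  dotted half = 3 beats
Sum = 4 + 3 + 4 + 0.5 + 1 + 4 + 1.5 + 3
= 21 beats


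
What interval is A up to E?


Step by step:
Letter names: A → E spans 5 letter names → a 5th
Semitones: A → E = 7 half-steps
A 5th of 7 semitones is a perfect 5th
= perfect 5th


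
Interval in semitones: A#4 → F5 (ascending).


Absolute semitone position = octave×12 + chromatic position
A#4: 4×12 + 10 = 58
F5: 5×12 + 5 = 65
Difference = 65 - 58 = 7
= 7 semitones


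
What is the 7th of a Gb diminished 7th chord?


Diminished 7th chord = root + minor 3rd + diminished 5th + diminished 7th
Seventh chords stack in thirds, so the letter names are G-B-D-F
Root: Gb
Minor 3rd above Gb: Bbb
Diminished 5th above Gb: Dbb
Diminished 7th above Gb: Fbb
The 7th = Fbb


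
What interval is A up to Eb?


Step by step:
Letter names: A → E spans 5 letter names → a 5th
Semitones: A → Eb = 6 half-steps
A 5th of 6 semitones is a diminished 5th
= diminished 5th


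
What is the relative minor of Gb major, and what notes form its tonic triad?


Let's work it out.
The relative minor shares the major's key signature and starts on its 6th degree
6th degree = a major 6th above the tonic; a major 6th above Gb is Eb
→ relative minor of Gb major is Eb minor
Tonic triad of Eb minor = root + minor 3rd + perfect 5th = Eb Gb Bb
= Eb minor; triad = Eb Gb Bb


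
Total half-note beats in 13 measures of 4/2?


Let's work it out.
Time signature 4/2: the bottom number 2 means the half note gets one count
The top number 4 means 4 half-note beats per measure
Total = 4 × 13 measures
= 52 half-note beats


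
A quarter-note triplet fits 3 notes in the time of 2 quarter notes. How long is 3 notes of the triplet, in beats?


Reasoning:
Triplet: 3 notes occupy the space of 2 quarter notes
Space = 2 × 1 = 2 beats
Each triplet note = 2 / 3 = 2/3 beats
3 notes = 3 × 2/3 = 2
= 2 beats


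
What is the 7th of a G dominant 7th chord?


Working:
Dominant 7th chord = root + major 3rd + perfect 5th + minor 7th
Seventh chords stack in thirds, so the letter names are G-B-D-F
Root: G
Major 3rd above G: B
Perfect 5th above G: D
Minor 7th above G: F
The 7th = F


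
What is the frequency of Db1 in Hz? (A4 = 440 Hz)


Let's work it out.
f = 440 × 2^(n/12) where n = semitones from A4
Db1: -44 semitones from A4
f = 440 × 2^(-44/12)
f = 34.65 Hz


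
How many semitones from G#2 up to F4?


Reasoning:
Absolute semitone position = octave×12 + chromatic position
G#2: 2×12 + 8 = 32
F4: 4×12 + 5 = 53
Difference = 53 - 32 = 21
= 21 semitones


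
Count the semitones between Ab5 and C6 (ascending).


Working:
Absolute semitone position = octave×12 + chromatic position
Ab5: 5×12 + 8 = 68
C6: 6×12 + 0 = 72
Difference = 72 - 68 = 4
= 4 semitones


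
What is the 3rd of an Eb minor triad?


Minor triad = root + minor 3rd (3 semitones) + perfect 5th (7 semitones)
A triad on Eb stacks thirds, so the chord tones use letter names E-G-B
Root: Eb
Minor 3rd above Eb: Gb
Perfect 5th above Eb: Bb
The 3rd = Gb


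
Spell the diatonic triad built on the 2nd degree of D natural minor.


Solution.
D natural minor scale: D E F G A Bb C
Diatonic triad on degree 2 stacks scale notes 2, 4, 6: E G Bb
E→G = 3 semitones; E→Bb = 6 semitones → diminished triad
= E G Bb (diminished)


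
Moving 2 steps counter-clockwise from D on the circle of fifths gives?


Step by step:
Each counter-clockwise step moves down a perfect 5th (= up a perfect 4th)
From D: D → G → C
= C


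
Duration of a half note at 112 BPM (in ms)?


Let's work it out.
One quarter-note beat = 60000 / BPM = 60000 / 112 ms
Half note = 2 × quarter note
Duration = 2 × 60000 / 112 = 120000 / 112
= 1071.4 ms


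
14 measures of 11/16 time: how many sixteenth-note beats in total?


Time signature 11/16: the bottom number 16 means the sixteenth note gets one count
The top number 11 means 11 sixteenth-note beats per measure
Total = 11 × 14 measures
= 154 sixteenth-note beats


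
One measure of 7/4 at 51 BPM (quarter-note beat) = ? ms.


Quarter-note beat duration = 60000 / 51 ms
Beats per measure (7/4) = 7
One measure = 7 × 60000 / 51 = 420000 / 51 ms
= 8235.3 ms


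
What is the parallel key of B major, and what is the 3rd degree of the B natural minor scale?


Reasoning:
Parallel keys share the same tonic but differ in mode
B major → parallel is B minor
B natural minor scale: B C# D E F# G A
= B minor; 3rd degree = D


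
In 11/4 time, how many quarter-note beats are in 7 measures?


Time signature 11/4: the bottom number 4 means the quarter note gets one count
The top number 11 means 11 quarter-note beats per measure
Total = 11 × 7 measures
= 77 quarter-note beats


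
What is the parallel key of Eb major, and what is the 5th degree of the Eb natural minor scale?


Parallel keys share the same tonic but differ in mode
Eb major → parallel is Eb minor
Eb natural minor scale: Eb F Gb Ab Bb Cb Db
= Eb minor; 5th degree = Bb


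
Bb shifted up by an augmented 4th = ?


Reasoning:
augmented 4th: 4 letter names, 6 semitones
Letter: B + 3 → E
Pitch: Bb + 6 semitones, spelled as an E → E
= E


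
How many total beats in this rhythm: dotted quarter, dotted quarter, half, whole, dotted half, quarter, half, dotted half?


Solution.
Beat values:
  dotted quarter = 1.5 beats
  dotted quarter = 1.5 beats
  half = 2 beats
  whole = 4 beats
  dotted half = 3 beats
  quarter = 1 beat
  half = 2 beats
  dotted half = 3 beats
Sum = 1.5 + 1.5 + 2 + 4 + 3 + 1 + 2 + 3
= 18 beats


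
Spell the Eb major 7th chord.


Solution.
Major 7th chord = root + major 3rd + perfect 5th + major 7th
Seventh chords stack in thirds, so the letter names are E-G-B-D
Root: Eb
Major 3rd above Eb: G
Perfect 5th above Eb: Bb
Major 7th above Eb: D
Chord = Eb G Bb D


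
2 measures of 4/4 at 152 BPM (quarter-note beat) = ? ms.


Reasoning:
Quarter-note beat duration = 60000 / 152 ms
Beats per measure (4/4) = 4
One measure = 4 × 60000 / 152 = 240000 / 152 ms
2 measures = 2 × 240000 / 152 = 480000 / 152
= 3157.9 ms


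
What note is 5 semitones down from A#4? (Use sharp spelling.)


Step by step:
A#4: chromatic position 10 in octave 4 → absolute = 4×12 + 10 = 58
Transpose down 5: 58 - 5 = 53
53 = 4×12 + 5 → F in octave 4
Result = F4


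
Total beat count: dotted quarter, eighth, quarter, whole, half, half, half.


Let's work it out.
Beat values:
  dotted quarter = 1.5 beats
  eighth = 0.5 beats
  quarter = 1 beat
  whole = 4 beats
  half = 2 beats
  half = 2 beats
  half = 2 beats
Sum = 1.5 + 0.5 + 1 + 4 + 2 + 2 + 2
= 13 beats


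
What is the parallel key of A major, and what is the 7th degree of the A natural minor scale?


Let's work it out.
Parallel keys share the same tonic but differ in mode
A major → parallel is A minor
A natural minor scale: A B C D E F G
= A minor; 7th degree = G


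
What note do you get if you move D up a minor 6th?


Solution.
minor 6th: 6 letter names, 8 semitones
Letter: D + 5 → B
Pitch: D + 8 semitones, spelled as a B → Bb
= Bb


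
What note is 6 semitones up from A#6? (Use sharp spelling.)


Step by step:
A#6: chromatic position 10 in octave 6 → absolute = 6×12 + 10 = 82
Transpose up 6: 82 + 6 = 88
88 = 7×12 + 4 → E in octave 7
Result = E7


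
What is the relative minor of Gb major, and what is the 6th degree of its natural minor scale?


Solution.
The relative minor shares the major's key signature and starts on its 6th degree
6th degree = a major 6th above the tonic; a major 6th above Gb is Eb
→ relative minor of Gb major is Eb minor
Eb natural minor scale: Eb F Gb Ab Bb Cb Db
= Eb minor; 6th degree = Cb


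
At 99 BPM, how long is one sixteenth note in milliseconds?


Working:
One quarter-note beat = 60000 / BPM = 60000 / 99 ms
Sixteenth note = 1/4 × quarter note
Duration = 1/4 × 60000 / 99 = 15000 / 99
= 151.5 ms


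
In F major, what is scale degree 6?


Major scale pattern: W-W-H-W-W-W-H (2-2-1-2-2-2-1 semitones)
Starting from F:
  F + 2 semitones → G
  G + 2 semitones → A
  A + 1 semitone → Bb
  Bb + 2 semitones → C
  C + 2 semitones → D
  D + 2 semitones → E
  E + 1 semitone → F
Scale: F G A Bb C D E
Degree 6 = D


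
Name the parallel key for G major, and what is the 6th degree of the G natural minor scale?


Working:
Parallel keys share the same tonic but differ in mode
G major → parallel is G minor
G natural minor scale: G A Bb C D Eb F
= G minor; 6th degree = Eb


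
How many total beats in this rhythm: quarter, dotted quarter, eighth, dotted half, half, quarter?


Working:
Beat values:
  quarter = 1 beat
  dotted quarter = 1.5 beats
  eighth = 0.5 beats
  dotted half = 3 beats
  half = 2 beats
  quarter = 1 beat
Sum = 1 + 1.5 + 0.5 + 3 + 2 + 1
= 9 beats


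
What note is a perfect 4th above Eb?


Working:
A 4th spans 4 letter names, so from E we land on A
A perfect 4th = 5 semitones above Eb
Spell A at that pitch: Ab
= Ab


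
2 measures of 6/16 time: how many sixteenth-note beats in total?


Step by step:
Time signature 6/16: the bottom number 16 means the sixteenth note gets one count
The top number 6 means 6 sixteenth-note beats per measure
Total = 6 × 2 measures
= 12 sixteenth-note beats


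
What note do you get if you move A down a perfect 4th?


perfect 4th: 4 letter names, 5 semitones
Letter: A - 3 → E
Pitch: A - 5 semitones, spelled as an E → E
= E


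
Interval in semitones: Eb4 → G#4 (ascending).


Working:
Absolute semitone position = octave×12 + chromatic position
Eb4: 4×12 + 3 = 51
G#4: 4×12 + 8 = 56
Difference = 56 - 51 = 5
= 5 semitones


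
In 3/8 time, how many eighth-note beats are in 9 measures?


Reasoning:
Time signature 3/8: the bottom number 8 means the eighth note gets one count
The top number 3 means 3 eighth-note beats per measure
Total = 3 × 9 measures
= 27 eighth-note beats


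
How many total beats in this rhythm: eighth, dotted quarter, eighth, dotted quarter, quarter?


Beat values:
  eighth = 0.5 beats
  dotted quarter = 1.5 beats
  eighth = 0.5 beats
  dotted quarter = 1.5 beats
  quarter = 1 beat
Sum = 0.5 + 1.5 + 0.5 + 1.5 + 1
= 5 beats


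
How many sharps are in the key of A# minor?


Sharp minor keys follow the circle of fifths: A(0), E(1), B(2), F#(3), C#(4), G#(5), D#(6), A#(7)
A# minor has 7 sharps
Order of sharps: F# C# G# D# A# E# B# → first 7: F#, C#, G#, D#, A#, E#, B#
= 7 sharps


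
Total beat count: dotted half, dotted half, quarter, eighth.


Beat values:
  dotted half = 3 beats
  dotted half = 3 beats
  quarter = 1 beat
  eighth = 0.5 beats
Sum = 3 + 3 + 1 + 0.5
= 7.5 beats


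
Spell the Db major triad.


Solution.
Major triad = root + major 3rd (4 semitones) + perfect 5th (7 semitones)
A triad on Db stacks thirds, so the chord tones use letter names D-F-A
Root: Db
Major 3rd above Db: F
Perfect 5th above Db: Ab
Chord = Db F Ab


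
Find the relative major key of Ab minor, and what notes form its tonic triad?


The relative major shares the key signature and is a minor 3rd above the minor tonic
A minor 3rd above Ab is Cb
→ relative major of Ab minor is Cb major
Tonic triad of Cb major = root + major 3rd + perfect 5th = Cb Eb Gb
= Cb major; triad = Cb Eb Gb
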